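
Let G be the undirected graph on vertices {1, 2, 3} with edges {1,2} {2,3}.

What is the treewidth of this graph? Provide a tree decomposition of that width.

Treewidth 1.
One optimal decomposition is:
Bags: B1 = {1, 2}  B2 = {2, 3}
Tree: B1–B2

Every bag has size at most 2, so the width is 2 − 1 = 1 and tw(G) ≤ 1. Since G has at least one edge (e.g. 1–2), it is not an edgeless graph, so tw(G) ≥ 1. Therefore the treewidth is 1.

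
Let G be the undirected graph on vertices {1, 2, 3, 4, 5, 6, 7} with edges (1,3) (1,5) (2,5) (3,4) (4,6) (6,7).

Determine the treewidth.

1

A width-1 tree decomposition is:
Bags: B1 = {6, 7}  B2 = {4, 6}  B3 = {3, 4}  B4 = {1, 3}  B5 = {1, 5}  B6 = {2, 5}
Tree: B1–B2, B2–B3, B3–B4, B4–B5, B5–B6
Each bag holds 2 vertices, so the decomposition has width 1, which upper-bounds the treewidth. G has an edge, so its treewidth is at least 1. Therefore the treewidth is 1.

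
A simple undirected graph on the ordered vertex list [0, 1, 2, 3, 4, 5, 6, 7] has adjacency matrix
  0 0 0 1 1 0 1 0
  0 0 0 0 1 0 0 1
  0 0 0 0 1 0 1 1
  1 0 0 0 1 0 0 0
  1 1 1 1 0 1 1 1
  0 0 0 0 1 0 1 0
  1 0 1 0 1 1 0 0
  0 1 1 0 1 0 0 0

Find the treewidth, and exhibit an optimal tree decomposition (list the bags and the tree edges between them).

Every bag has size at most 3, so the width is 3 − 1 = 2 and tw(G) ≤ 2. For the lower bound, the 3 vertices {1, 4, 7} are pairwise adjacent, and any tree decomposition puts a clique entirely inside one bag — forcing width ≥ 2. Combining the bounds, tw(G) = 2.

Treewidth 2.
One such decomposition:
Bags: B1 = {2, 4, 6}  B2 = {0, 4, 6}  B3 = {0, 3, 4}  B4 = {2, 4, 7}  B5 = {4, 5, 6}  B6 = {1, 4, 7}
Tree: B1–B2, B2–B3, B1–B4, B1–B5, B4–B6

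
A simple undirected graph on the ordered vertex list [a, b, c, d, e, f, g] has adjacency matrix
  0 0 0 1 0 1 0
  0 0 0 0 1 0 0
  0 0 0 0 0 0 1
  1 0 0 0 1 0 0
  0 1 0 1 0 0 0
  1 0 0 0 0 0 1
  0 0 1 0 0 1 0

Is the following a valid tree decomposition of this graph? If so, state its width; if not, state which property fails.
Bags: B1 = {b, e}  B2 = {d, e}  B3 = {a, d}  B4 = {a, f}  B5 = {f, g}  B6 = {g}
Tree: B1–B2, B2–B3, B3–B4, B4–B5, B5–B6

No — vertex c appears in no bag.

A tree decomposition must satisfy three properties: every vertex lies in some bag; for every edge, both endpoints lie together in some bag; and for every vertex, the bags containing it form a connected subtree. Here vertex c appears in no bag, so the decomposition is invalid.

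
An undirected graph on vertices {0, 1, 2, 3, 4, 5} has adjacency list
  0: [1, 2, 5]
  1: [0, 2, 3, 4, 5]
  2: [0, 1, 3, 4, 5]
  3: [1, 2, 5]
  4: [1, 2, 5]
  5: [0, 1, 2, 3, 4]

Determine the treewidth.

3

A width-3 tree decomposition is:
Bags: B1 = {1, 2, 4, 5}  B2 = {0, 1, 2, 5}  B3 = {1, 2, 3, 5}
Tree: B1–B2, B1–B3
Each bag holds 4 vertices, so the decomposition has width 3, which upper-bounds the treewidth. On the other hand G contains the 4-clique {0, 1, 2, 5}. A clique must lie in a single bag of any decomposition, so no decomposition can have width below 3. Therefore the treewidth is 3.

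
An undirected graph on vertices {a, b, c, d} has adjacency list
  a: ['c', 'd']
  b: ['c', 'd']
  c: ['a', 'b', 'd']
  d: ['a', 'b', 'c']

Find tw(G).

2

A width-2 tree decomposition is:
Bags: B1 = {b, c, d}  B2 = {a, c, d}
Tree: B1–B2
The largest bag has 3 vertices, giving width 2; this decomposition certifies tw(G) ≤ 2. On the other hand G contains the 3-clique {a, c, d}. A clique must lie in a single bag of any decomposition, so no decomposition can have width below 2. Therefore the treewidth is 2.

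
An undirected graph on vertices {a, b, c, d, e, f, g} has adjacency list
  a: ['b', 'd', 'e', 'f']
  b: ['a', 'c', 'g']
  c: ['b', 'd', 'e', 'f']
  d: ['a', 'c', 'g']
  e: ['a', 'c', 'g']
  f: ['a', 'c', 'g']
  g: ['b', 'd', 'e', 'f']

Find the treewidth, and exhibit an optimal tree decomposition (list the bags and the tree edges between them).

The largest bag has 4 vertices, giving width 3; this decomposition certifies tw(G) ≤ 3. For the lower bound: the 4 vertex sets {a,e}, {b,c}, {g}, {d} are disjoint, each induces a connected subgraph, and every pair is joined by at least one edge of G. Contracting each set to a single vertex therefore yields K_{4} as a minor, and since treewidth is minor-monotone, tw(G) ≥ tw(K_{4}) = 3. The upper and lower bounds meet at 3, so that is the treewidth.

Treewidth 3.
One such decomposition:
Bags: B1 = {a, c, e, g}  B2 = {a, b, c, g}  B3 = {a, c, d, g}  B4 = {a, c, f, g}
Tree: B1–B2, B2–B3, B3–B4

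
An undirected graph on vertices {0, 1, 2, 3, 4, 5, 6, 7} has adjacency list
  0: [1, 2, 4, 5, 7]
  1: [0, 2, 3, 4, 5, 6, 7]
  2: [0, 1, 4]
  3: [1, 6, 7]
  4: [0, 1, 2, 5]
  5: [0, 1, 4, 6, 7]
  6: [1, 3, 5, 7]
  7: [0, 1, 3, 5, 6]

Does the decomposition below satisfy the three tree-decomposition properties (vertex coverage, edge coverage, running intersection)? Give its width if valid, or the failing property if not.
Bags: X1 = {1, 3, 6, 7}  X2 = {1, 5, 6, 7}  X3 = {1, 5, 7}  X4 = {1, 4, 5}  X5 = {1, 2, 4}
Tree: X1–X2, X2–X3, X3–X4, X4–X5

No — vertex 0 appears in no bag.

A tree decomposition must satisfy three properties: every vertex lies in some bag; for every edge, both endpoints lie together in some bag; and for every vertex, the bags containing it form a connected subtree. Here vertex 0 appears in no bag, so the decomposition is invalid.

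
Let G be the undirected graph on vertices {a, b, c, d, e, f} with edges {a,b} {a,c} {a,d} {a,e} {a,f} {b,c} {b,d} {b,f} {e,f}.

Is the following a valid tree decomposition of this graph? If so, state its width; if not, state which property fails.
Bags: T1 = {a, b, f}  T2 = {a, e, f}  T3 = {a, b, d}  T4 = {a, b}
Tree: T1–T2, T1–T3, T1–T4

No — vertex c appears in no bag.

A tree decomposition must satisfy three properties: every vertex lies in some bag; for every edge, both endpoints lie together in some bag; and for every vertex, the bags containing it form a connected subtree. Here vertex c appears in no bag, so the decomposition is invalid.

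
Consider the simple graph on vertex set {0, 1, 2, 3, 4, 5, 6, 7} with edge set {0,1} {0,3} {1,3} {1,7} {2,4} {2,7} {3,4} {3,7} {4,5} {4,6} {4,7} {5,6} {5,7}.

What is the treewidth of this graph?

2

A width-2 tree decomposition is:
Bags: B1 = {1, 3, 7}  B2 = {3, 4, 7}  B3 = {0, 1, 3}  B4 = {2, 4, 7}  B5 = {4, 5, 7}  B6 = {4, 5, 6}
Tree: B1–B2, B1–B3, B2–B4, B4–B5, B5–B6
Every bag has size at most 3, so the width is 3 − 1 = 2 and tw(G) ≤ 2. Conversely, {0, 1, 3} is a clique of size 3, and the vertices of any clique must share a bag in every tree decomposition; so some bag has ≥ 3 vertices and tw(G) ≥ 2. Hence tw(G) = 2 exactly.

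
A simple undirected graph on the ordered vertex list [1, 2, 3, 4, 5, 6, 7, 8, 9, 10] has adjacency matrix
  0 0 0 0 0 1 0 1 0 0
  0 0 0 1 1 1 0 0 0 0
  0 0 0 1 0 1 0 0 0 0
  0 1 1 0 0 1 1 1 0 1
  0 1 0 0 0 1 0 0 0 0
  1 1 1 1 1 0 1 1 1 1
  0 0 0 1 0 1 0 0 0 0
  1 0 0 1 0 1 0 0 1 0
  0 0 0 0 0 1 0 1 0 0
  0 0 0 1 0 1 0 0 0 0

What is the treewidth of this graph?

A width-2 tree decomposition is:
Bags: B1 = {2, 4, 6}  B2 = {4, 6, 7}  B3 = {3, 4, 6}  B4 = {4, 6, 10}  B5 = {4, 6, 8}  B6 = {6, 8, 9}  B7 = {1, 6, 8}  B8 = {2, 5, 6}
Tree: B1–B2, B1–B3, B1–B4, B4–B5, B5–B6, B5–B7, B1–B8
The largest bag has 3 vertices, giving width 2; this decomposition certifies tw(G) ≤ 2. For the lower bound, the 3 vertices {1, 6, 8} are pairwise adjacent, and any tree decomposition puts a clique entirely inside one bag — forcing width ≥ 2. Combining the bounds, tw(G) = 2.

2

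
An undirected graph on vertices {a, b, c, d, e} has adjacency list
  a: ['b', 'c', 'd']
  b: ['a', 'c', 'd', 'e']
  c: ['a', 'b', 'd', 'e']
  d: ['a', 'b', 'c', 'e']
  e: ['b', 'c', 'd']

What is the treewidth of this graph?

3

A width-3 tree decomposition is:
Bags: B1 = {b, c, d, e}  B2 = {a, b, c, d}
Tree: B1–B2
Every bag has size at most 4, so the width is 4 − 1 = 3 and tw(G) ≤ 3. On the other hand G contains the 4-clique {b, c, d, e}. A clique must lie in a single bag of any decomposition, so no decomposition can have width below 3. The upper and lower bounds meet at 3, so that is the treewidth.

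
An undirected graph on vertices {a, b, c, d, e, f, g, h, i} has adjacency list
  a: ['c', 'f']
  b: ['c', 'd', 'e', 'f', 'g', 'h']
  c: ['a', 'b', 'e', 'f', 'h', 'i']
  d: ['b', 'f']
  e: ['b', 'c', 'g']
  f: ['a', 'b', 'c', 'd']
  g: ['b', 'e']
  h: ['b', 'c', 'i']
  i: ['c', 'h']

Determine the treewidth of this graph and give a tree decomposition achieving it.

The largest bag has 3 vertices, giving width 2; this decomposition certifies tw(G) ≤ 2. On the other hand G contains the 3-clique {a, c, f}. A clique must lie in a single bag of any decomposition, so no decomposition can have width below 2. Combining the bounds, tw(G) = 2.

Treewidth 2.
One optimal decomposition is:
Bags: B1 = {a, c, f}  B2 = {b, c, f}  B3 = {b, c, h}  B4 = {b, c, e}  B5 = {c, h, i}  B6 = {b, e, g}  B7 = {b, d, f}
Tree: B1–B2, B2–B3, B2–B4, B3–B5, B4–B6, B2–B7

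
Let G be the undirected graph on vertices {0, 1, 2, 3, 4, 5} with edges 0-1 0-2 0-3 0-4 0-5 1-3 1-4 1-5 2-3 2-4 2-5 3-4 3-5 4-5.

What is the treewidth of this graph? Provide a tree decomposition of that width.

Treewidth 4.
One optimal decomposition is:
Bags: B1 = {0, 2, 3, 4, 5}  B2 = {0, 1, 3, 4, 5}
Tree: B1–B2

Each bag holds 5 vertices, so the decomposition has width 4, which upper-bounds the treewidth. For the lower bound, the 5 vertices {0, 1, 3, 4, 5} are pairwise adjacent, and any tree decomposition puts a clique entirely inside one bag — forcing width ≥ 4. Combining the bounds, tw(G) = 4.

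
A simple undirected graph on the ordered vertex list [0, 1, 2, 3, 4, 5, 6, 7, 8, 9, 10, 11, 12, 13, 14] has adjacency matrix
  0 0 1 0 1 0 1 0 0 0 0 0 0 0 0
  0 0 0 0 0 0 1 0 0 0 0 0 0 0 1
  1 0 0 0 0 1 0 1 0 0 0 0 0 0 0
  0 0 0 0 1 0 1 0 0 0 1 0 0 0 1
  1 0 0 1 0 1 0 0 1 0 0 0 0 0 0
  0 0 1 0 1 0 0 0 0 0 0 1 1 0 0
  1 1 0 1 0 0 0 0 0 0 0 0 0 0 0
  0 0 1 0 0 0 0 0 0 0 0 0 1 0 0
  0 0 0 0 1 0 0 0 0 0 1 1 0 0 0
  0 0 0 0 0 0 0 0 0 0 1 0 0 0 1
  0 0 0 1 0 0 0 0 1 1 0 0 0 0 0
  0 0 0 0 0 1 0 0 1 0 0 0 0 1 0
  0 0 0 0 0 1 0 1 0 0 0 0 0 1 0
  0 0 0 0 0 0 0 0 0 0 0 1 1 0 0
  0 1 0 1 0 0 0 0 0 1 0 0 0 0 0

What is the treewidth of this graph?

3

A width-3 tree decomposition is:
Bags: B1 = {7, 11, 12, 13}  B2 = {5, 7, 11, 12}  B3 = {2, 5, 7, 11}  B4 = {2, 5, 8, 11}  B5 = {2, 4, 5, 8}  B6 = {0, 2, 4, 8}  B7 = {0, 4, 8, 10}  B8 = {0, 3, 4, 10}  B9 = {0, 3, 6, 10}  B10 = {3, 6, 9, 10}  B11 = {3, 6, 9, 14}  B12 = {1, 6, 9, 14}
Tree: B1–B2, B2–B3, B3–B4, B4–B5, B5–B6, B6–B7, B7–B8, B8–B9, B9–B10, B10–B11, B11–B12
Every bag has size at most 4, so the width is 4 − 1 = 3 and tw(G) ≤ 3. For the lower bound: the 4 vertex sets {7,12,13}, {11}, {5}, {0,2,4,8} are disjoint, each induces a connected subgraph, and every pair is joined by at least one edge of G. Contracting each set to a single vertex therefore yields K_{4} as a minor, and since treewidth is minor-monotone, tw(G) ≥ tw(K_{4}) = 3. The upper and lower bounds meet at 3, so that is the treewidth.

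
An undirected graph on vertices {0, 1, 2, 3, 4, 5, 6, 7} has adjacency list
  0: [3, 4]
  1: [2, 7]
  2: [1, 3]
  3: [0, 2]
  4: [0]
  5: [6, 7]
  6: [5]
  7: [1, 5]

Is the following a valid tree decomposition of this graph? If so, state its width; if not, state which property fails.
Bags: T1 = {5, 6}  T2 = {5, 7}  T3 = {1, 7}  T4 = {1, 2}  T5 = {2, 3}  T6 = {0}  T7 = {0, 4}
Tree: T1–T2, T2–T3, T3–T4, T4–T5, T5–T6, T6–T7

A tree decomposition must satisfy three properties: every vertex lies in some bag; for every edge, both endpoints lie together in some bag; and for every vertex, the bags containing it form a connected subtree. Here edge (3,0) lies in no bag, so the decomposition is invalid.

No — edge (3,0) lies in no bag.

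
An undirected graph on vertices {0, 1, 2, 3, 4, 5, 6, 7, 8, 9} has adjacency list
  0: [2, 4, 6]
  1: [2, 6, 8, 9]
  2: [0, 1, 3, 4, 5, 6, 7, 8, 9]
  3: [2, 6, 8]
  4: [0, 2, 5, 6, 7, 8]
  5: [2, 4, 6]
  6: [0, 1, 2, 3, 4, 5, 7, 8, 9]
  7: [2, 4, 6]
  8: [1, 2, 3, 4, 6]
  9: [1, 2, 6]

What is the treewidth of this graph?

A width-3 tree decomposition is:
Bags: B1 = {2, 4, 6, 8}  B2 = {1, 2, 6, 8}  B3 = {2, 3, 6, 8}  B4 = {0, 2, 4, 6}  B5 = {2, 4, 6, 7}  B6 = {2, 4, 5, 6}  B7 = {1, 2, 6, 9}
Tree: B1–B2, B2–B3, B1–B4, B4–B5, B5–B6, B2–B7
Each bag holds 4 vertices, so the decomposition has width 3, which upper-bounds the treewidth. For the lower bound, the 4 vertices {1, 2, 6, 8} are pairwise adjacent, and any tree decomposition puts a clique entirely inside one bag — forcing width ≥ 3. Combining the bounds, tw(G) = 3.

3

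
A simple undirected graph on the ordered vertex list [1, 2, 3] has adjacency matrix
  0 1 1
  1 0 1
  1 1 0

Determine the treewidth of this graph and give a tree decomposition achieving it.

A single bag containing all 3 vertices is trivially a valid decomposition of width 2. On the other hand G contains the 3-clique {1, 2, 3}. A clique must lie in a single bag of any decomposition, so no decomposition can have width below 2. Therefore the treewidth is 2.

Treewidth 2.
Bags: B1 = {1, 2, 3}
Tree: (single bag)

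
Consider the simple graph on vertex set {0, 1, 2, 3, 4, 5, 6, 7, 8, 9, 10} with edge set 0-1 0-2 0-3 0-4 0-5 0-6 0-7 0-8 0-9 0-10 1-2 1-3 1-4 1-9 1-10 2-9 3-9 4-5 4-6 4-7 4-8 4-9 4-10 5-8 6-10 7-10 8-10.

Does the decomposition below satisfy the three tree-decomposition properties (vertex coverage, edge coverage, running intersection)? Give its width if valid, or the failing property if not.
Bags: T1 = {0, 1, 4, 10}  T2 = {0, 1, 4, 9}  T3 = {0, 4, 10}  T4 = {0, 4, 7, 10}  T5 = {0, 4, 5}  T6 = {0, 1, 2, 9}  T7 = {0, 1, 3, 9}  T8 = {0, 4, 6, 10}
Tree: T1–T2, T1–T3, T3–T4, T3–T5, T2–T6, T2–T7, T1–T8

No — vertex 8 appears in no bag.

A tree decomposition must satisfy three properties: every vertex lies in some bag; for every edge, both endpoints lie together in some bag; and for every vertex, the bags containing it form a connected subtree. Here vertex 8 appears in no bag, so the decomposition is invalid.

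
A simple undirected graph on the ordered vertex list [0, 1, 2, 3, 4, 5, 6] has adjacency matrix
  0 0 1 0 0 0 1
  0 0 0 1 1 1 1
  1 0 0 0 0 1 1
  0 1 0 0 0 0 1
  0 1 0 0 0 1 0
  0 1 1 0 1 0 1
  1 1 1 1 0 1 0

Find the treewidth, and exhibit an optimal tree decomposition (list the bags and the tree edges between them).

The largest bag has 3 vertices, giving width 2; this decomposition certifies tw(G) ≤ 2. On the other hand G contains the 3-clique {1, 4, 5}. A clique must lie in a single bag of any decomposition, so no decomposition can have width below 2. Hence tw(G) = 2 exactly.

Treewidth 2.
One optimal decomposition is:
Bags: B1 = {0, 2, 6}  B2 = {2, 5, 6}  B3 = {1, 5, 6}  B4 = {1, 4, 5}  B5 = {1, 3, 6}
Tree: B1–B2, B2–B3, B3–B4, B3–B5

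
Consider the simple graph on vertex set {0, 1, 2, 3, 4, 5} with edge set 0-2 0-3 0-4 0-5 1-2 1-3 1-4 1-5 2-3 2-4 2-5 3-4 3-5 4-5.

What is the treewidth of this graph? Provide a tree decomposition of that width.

Treewidth 4.
Bags: B1 = {1, 2, 3, 4, 5}  B2 = {0, 2, 3, 4, 5}
Tree: B1–B2

Every bag has size at most 5, so the width is 5 − 1 = 4 and tw(G) ≤ 4. Conversely, {0, 2, 3, 4, 5} is a clique of size 5, and the vertices of any clique must share a bag in every tree decomposition; so some bag has ≥ 5 vertices and tw(G) ≥ 4. Combining the bounds, tw(G) = 4.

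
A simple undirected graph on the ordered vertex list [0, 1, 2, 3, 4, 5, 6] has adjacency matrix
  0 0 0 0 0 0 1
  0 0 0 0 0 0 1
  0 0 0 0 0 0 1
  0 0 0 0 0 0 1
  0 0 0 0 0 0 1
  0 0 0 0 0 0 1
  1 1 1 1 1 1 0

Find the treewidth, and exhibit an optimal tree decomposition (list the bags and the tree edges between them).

The largest bag has 2 vertices, giving width 1; this decomposition certifies tw(G) ≤ 1. Since G has at least one edge (e.g. 6–4), it is not an edgeless graph, so tw(G) ≥ 1. Hence tw(G) = 1 exactly.

Treewidth 1.
One optimal decomposition is:
Bags: B1 = {4, 6}  B2 = {0, 6}  B3 = {3, 6}  B4 = {1, 6}  B5 = {5, 6}  B6 = {2, 6}
Tree: B1–B2, B2–B3, B3–B4, B4–B5, B5–B6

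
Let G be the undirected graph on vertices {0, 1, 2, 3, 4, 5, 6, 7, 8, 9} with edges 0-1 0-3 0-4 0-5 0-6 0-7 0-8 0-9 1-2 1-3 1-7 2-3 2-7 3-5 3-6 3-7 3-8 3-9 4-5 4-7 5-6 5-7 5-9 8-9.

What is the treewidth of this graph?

3

A width-3 tree decomposition is:
Bags: B1 = {0, 3, 5, 9}  B2 = {0, 3, 5, 7}  B3 = {0, 1, 3, 7}  B4 = {0, 4, 5, 7}  B5 = {0, 3, 5, 6}  B6 = {0, 3, 8, 9}  B7 = {1, 2, 3, 7}
Tree: B1–B2, B2–B3, B2–B4, B1–B5, B1–B6, B3–B7
The largest bag has 4 vertices, giving width 3; this decomposition certifies tw(G) ≤ 3. Conversely, {0, 3, 8, 9} is a clique of size 4, and the vertices of any clique must share a bag in every tree decomposition; so some bag has ≥ 4 vertices and tw(G) ≥ 3. Therefore the treewidth is 3.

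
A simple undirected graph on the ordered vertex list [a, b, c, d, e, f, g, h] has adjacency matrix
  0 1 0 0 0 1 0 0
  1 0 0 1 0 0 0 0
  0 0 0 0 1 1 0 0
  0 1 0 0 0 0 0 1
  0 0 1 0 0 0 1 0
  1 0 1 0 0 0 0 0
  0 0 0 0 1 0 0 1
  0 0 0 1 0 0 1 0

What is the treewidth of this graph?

A width-2 tree decomposition is:
Bags: B1 = {a, b, f}  B2 = {b, d, f}  B3 = {d, f, h}  B4 = {f, g, h}  B5 = {e, f, g}  B6 = {c, e, f}
Tree: B1–B2, B2–B3, B3–B4, B4–B5, B5–B6
Each bag holds 3 vertices, so the decomposition has width 2, which upper-bounds the treewidth. For the lower bound, G contains the cycle f–a–b–d–h–g–e–c–f, so G is not a forest; only forests have treewidth ≤ 1, hence tw(G) ≥ 2. Combining the bounds, tw(G) = 2.

2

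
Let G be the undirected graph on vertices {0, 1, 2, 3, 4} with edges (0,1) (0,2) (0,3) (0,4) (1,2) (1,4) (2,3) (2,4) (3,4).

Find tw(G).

3

A width-3 tree decomposition is:
Bags: B1 = {0, 1, 2, 4}  B2 = {0, 2, 3, 4}
Tree: B1–B2
Each bag holds 4 vertices, so the decomposition has width 3, which upper-bounds the treewidth. For the lower bound, the 4 vertices {0, 1, 2, 4} are pairwise adjacent, and any tree decomposition puts a clique entirely inside one bag — forcing width ≥ 3. Combining the bounds, tw(G) = 3.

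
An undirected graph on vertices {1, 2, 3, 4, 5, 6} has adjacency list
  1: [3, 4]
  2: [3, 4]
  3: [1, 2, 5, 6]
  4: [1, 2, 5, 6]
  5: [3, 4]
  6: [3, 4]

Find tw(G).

A width-2 tree decomposition is:
Bags: B1 = {3, 4, 5}  B2 = {3, 4, 6}  B3 = {1, 3, 4}  B4 = {2, 3, 4}
Tree: B1–B2, B2–B3, B3–B4
Each bag holds 3 vertices, so the decomposition has width 2, which upper-bounds the treewidth. Since 3–5–4–6–3 is a cycle in G, G is not acyclic. Forests are exactly the graphs of treewidth ≤ 1, so tw(G) ≥ 2. Hence tw(G) = 2 exactly.

2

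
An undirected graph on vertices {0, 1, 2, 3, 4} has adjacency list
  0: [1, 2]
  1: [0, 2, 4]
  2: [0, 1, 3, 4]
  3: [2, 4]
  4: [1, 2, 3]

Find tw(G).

2

A width-2 tree decomposition is:
Bags: B1 = {1, 2, 4}  B2 = {0, 1, 2}  B3 = {2, 3, 4}
Tree: B1–B2, B1–B3
The largest bag has 3 vertices, giving width 2; this decomposition certifies tw(G) ≤ 2. Conversely, {0, 1, 2} is a clique of size 3, and the vertices of any clique must share a bag in every tree decomposition; so some bag has ≥ 3 vertices and tw(G) ≥ 2. Therefore the treewidth is 2.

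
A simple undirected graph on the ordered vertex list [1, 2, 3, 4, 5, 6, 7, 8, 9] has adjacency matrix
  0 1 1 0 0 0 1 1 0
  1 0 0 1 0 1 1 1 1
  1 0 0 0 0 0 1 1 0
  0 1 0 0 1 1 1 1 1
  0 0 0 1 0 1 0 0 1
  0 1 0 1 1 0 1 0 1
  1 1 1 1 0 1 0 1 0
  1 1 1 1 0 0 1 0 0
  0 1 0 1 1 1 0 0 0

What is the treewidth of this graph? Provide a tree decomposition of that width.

Each bag holds 4 vertices, so the decomposition has width 3, which upper-bounds the treewidth. On the other hand G contains the 4-clique {1, 2, 7, 8}. A clique must lie in a single bag of any decomposition, so no decomposition can have width below 3. Therefore the treewidth is 3.

Treewidth 3.
One such decomposition:
Bags: B1 = {2, 4, 7, 8}  B2 = {2, 4, 6, 7}  B3 = {1, 2, 7, 8}  B4 = {1, 3, 7, 8}  B5 = {2, 4, 6, 9}  B6 = {4, 5, 6, 9}
Tree: B1–B2, B1–B3, B3–B4, B2–B5, B5–B6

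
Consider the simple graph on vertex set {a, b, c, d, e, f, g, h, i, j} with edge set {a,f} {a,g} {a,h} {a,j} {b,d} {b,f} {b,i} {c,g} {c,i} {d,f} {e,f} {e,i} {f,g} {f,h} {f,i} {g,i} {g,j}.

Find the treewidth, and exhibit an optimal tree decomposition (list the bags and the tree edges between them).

Treewidth 2.
Bags: B1 = {f, g, i}  B2 = {a, f, g}  B3 = {b, f, i}  B4 = {b, d, f}  B5 = {c, g, i}  B6 = {a, g, j}  B7 = {e, f, i}  B8 = {a, f, h}
Tree: B1–B2, B1–B3, B3–B4, B1–B5, B2–B6, B3–B7, B2–B8

Each bag holds 3 vertices, so the decomposition has width 2, which upper-bounds the treewidth. On the other hand G contains the 3-clique {a, g, j}. A clique must lie in a single bag of any decomposition, so no decomposition can have width below 2. The upper and lower bounds meet at 2, so that is the treewidth.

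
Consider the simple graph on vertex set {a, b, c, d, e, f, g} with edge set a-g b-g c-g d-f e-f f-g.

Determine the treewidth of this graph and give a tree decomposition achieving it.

Each bag holds 2 vertices, so the decomposition has width 1, which upper-bounds the treewidth. Since G has at least one edge (e.g. f–g), it is not an edgeless graph, so tw(G) ≥ 1. The upper and lower bounds meet at 1, so that is the treewidth.

Treewidth 1.
One such decomposition:
Bags: B1 = {f, g}  B2 = {b, g}  B3 = {d, f}  B4 = {e, f}  B5 = {a, g}  B6 = {c, g}
Tree: B1–B2, B1–B3, B1–B4, B2–B5, B5–B6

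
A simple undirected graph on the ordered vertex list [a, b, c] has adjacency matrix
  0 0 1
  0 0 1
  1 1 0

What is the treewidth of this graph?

A width-1 tree decomposition is:
Bags: B1 = {b, c}  B2 = {a, c}
Tree: B1–B2
Every bag has size at most 2, so the width is 2 − 1 = 1 and tw(G) ≤ 1. Any graph with an edge has treewidth ≥ 1, and G has the edge b–c. Combining the bounds, tw(G) = 1.

1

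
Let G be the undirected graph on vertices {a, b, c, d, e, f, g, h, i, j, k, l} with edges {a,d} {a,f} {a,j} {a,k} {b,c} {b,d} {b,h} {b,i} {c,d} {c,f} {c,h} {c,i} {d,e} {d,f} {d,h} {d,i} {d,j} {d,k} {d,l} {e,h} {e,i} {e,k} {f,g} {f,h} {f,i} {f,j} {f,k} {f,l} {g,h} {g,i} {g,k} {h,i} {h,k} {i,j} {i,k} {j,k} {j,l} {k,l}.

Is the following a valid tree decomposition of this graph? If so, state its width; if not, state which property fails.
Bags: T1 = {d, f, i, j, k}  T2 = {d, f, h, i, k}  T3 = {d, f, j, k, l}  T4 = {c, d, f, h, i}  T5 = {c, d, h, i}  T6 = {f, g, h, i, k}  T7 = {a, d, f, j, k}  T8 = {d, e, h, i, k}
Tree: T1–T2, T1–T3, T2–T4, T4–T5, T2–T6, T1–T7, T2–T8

No — vertex b appears in no bag.

A tree decomposition must satisfy three properties: every vertex lies in some bag; for every edge, both endpoints lie together in some bag; and for every vertex, the bags containing it form a connected subtree. Here vertex b appears in no bag, so the decomposition is invalid.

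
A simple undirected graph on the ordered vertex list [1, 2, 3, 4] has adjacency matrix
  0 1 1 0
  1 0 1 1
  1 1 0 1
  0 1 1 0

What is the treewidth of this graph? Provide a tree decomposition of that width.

Treewidth 2.
One optimal decomposition is:
Bags: B1 = {1, 2, 3}  B2 = {2, 3, 4}
Tree: B1–B2

The largest bag has 3 vertices, giving width 2; this decomposition certifies tw(G) ≤ 2. For the lower bound, the 3 vertices {1, 2, 3} are pairwise adjacent, and any tree decomposition puts a clique entirely inside one bag — forcing width ≥ 2. Therefore the treewidth is 2.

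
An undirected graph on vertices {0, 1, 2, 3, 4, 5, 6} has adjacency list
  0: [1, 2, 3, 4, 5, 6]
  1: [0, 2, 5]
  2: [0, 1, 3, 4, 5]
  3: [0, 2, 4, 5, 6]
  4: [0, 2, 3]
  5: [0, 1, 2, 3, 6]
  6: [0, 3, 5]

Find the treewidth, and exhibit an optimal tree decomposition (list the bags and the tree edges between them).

Treewidth 3.
Bags: B1 = {0, 3, 5, 6}  B2 = {0, 2, 3, 5}  B3 = {0, 2, 3, 4}  B4 = {0, 1, 2, 5}
Tree: B1–B2, B2–B3, B2–B4

Every bag has size at most 4, so the width is 4 − 1 = 3 and tw(G) ≤ 3. Conversely, {0, 1, 2, 5} is a clique of size 4, and the vertices of any clique must share a bag in every tree decomposition; so some bag has ≥ 4 vertices and tw(G) ≥ 3. Combining the bounds, tw(G) = 3.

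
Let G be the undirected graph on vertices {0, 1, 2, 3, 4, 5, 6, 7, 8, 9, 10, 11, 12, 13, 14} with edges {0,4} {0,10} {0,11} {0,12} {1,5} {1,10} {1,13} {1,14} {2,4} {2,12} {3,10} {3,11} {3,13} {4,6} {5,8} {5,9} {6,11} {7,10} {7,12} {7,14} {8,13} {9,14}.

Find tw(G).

A width-3 tree decomposition is:
Bags: B1 = {5, 8, 9, 13}  B2 = {1, 5, 9, 13}  B3 = {1, 9, 13, 14}  B4 = {1, 3, 13, 14}  B5 = {1, 3, 10, 14}  B6 = {3, 7, 10, 14}  B7 = {3, 7, 10, 11}  B8 = {0, 7, 10, 11}  B9 = {0, 7, 11, 12}  B10 = {0, 6, 11, 12}  B11 = {0, 4, 6, 12}  B12 = {2, 4, 6, 12}
Tree: B1–B2, B2–B3, B3–B4, B4–B5, B5–B6, B6–B7, B7–B8, B8–B9, B9–B10, B10–B11, B11–B12
The largest bag has 4 vertices, giving width 3; this decomposition certifies tw(G) ≤ 3. For the lower bound: the 4 vertex sets {5,8,9}, {13}, {1}, {3,7,10,14} are disjoint, each induces a connected subgraph, and every pair is joined by at least one edge of G. Contracting each set to a single vertex therefore yields K_{4} as a minor, and since treewidth is minor-monotone, tw(G) ≥ tw(K_{4}) = 3. Hence tw(G) = 3 exactly.

3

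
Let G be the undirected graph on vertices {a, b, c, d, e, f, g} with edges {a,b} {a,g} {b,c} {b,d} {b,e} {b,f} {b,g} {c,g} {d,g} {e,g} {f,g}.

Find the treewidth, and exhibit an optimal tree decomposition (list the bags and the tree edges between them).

Treewidth 2.
One optimal decomposition is:
Bags: B1 = {b, d, g}  B2 = {b, e, g}  B3 = {b, c, g}  B4 = {a, b, g}  B5 = {b, f, g}
Tree: B1–B2, B1–B3, B1–B4, B3–B5

Every bag has size at most 3, so the width is 3 − 1 = 2 and tw(G) ≤ 2. On the other hand G contains the 3-clique {b, d, g}. A clique must lie in a single bag of any decomposition, so no decomposition can have width below 2. Combining the bounds, tw(G) = 2.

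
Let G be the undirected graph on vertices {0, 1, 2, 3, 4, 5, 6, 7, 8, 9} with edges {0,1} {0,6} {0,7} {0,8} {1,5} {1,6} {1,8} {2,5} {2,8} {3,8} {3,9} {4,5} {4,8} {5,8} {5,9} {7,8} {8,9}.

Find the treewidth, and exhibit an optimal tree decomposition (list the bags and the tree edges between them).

Treewidth 2.
One such decomposition:
Bags: B1 = {4, 5, 8}  B2 = {5, 8, 9}  B3 = {1, 5, 8}  B4 = {0, 1, 8}  B5 = {3, 8, 9}  B6 = {0, 1, 6}  B7 = {0, 7, 8}  B8 = {2, 5, 8}
Tree: B1–B2, B2–B3, B3–B4, B2–B5, B4–B6, B4–B7, B1–B8

Each bag holds 3 vertices, so the decomposition has width 2, which upper-bounds the treewidth. On the other hand G contains the 3-clique {0, 1, 8}. A clique must lie in a single bag of any decomposition, so no decomposition can have width below 2. Hence tw(G) = 2 exactly.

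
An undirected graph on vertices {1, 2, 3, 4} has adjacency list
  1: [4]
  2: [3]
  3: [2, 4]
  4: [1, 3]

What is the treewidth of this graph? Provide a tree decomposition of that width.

Treewidth 1.
One optimal decomposition is:
Bags: B1 = {2, 3}  B2 = {3, 4}  B3 = {1, 4}
Tree: B1–B2, B2–B3

The largest bag has 2 vertices, giving width 1; this decomposition certifies tw(G) ≤ 1. G has an edge, so its treewidth is at least 1. The upper and lower bounds meet at 1, so that is the treewidth.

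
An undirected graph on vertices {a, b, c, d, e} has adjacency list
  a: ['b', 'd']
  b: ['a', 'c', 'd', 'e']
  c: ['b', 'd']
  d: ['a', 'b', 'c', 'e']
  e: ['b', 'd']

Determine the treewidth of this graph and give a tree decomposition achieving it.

The largest bag has 3 vertices, giving width 2; this decomposition certifies tw(G) ≤ 2. On the other hand G contains the 3-clique {b, d, e}. A clique must lie in a single bag of any decomposition, so no decomposition can have width below 2. The upper and lower bounds meet at 2, so that is the treewidth.

Treewidth 2.
Bags: B1 = {a, b, d}  B2 = {b, d, e}  B3 = {b, c, d}
Tree: B1–B2, B1–B3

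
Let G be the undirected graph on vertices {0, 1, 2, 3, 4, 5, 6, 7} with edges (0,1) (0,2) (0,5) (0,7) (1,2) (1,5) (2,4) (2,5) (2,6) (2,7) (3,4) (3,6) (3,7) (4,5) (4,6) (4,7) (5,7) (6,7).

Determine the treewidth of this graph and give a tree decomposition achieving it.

Each bag holds 4 vertices, so the decomposition has width 3, which upper-bounds the treewidth. For the lower bound, the 4 vertices {0, 1, 2, 5} are pairwise adjacent, and any tree decomposition puts a clique entirely inside one bag — forcing width ≥ 3. Therefore the treewidth is 3.

Treewidth 3.
One such decomposition:
Bags: B1 = {0, 2, 5, 7}  B2 = {2, 4, 5, 7}  B3 = {2, 4, 6, 7}  B4 = {3, 4, 6, 7}  B5 = {0, 1, 2, 5}
Tree: B1–B2, B2–B3, B3–B4, B1–B5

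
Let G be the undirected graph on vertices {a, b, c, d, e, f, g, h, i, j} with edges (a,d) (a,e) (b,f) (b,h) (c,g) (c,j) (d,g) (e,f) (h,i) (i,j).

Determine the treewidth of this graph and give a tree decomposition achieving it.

Every bag has size at most 3, so the width is 3 − 1 = 2 and tw(G) ≤ 2. For the lower bound, G contains the cycle i–j–c–g–d–a–e–f–b–h–i, so G is not a forest; only forests have treewidth ≤ 1, hence tw(G) ≥ 2. Combining the bounds, tw(G) = 2.

Treewidth 2.
One such decomposition:
Bags: B1 = {c, i, j}  B2 = {c, g, i}  B3 = {d, g, i}  B4 = {a, d, i}  B5 = {a, e, i}  B6 = {e, f, i}  B7 = {b, f, i}  B8 = {b, h, i}
Tree: B1–B2, B2–B3, B3–B4, B4–B5, B5–B6, B6–B7, B7–B8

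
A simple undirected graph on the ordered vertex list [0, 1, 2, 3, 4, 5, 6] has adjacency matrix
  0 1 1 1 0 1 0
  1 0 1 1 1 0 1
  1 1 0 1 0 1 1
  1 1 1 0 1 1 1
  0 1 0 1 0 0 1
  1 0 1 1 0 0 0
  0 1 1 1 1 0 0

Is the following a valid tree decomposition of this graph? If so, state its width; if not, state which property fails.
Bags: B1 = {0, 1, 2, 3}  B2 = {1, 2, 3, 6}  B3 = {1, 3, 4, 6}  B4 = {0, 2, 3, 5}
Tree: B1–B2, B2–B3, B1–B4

Every vertex of G appears in some bag (union = {0, 1, 2, 3, 4, 5, 6}); every edge is covered by a bag; and for each vertex v the set of bags containing v is connected in the bag tree. The decomposition is therefore valid. The largest bag has 4 vertices, so the width is 3.

Yes; width 3.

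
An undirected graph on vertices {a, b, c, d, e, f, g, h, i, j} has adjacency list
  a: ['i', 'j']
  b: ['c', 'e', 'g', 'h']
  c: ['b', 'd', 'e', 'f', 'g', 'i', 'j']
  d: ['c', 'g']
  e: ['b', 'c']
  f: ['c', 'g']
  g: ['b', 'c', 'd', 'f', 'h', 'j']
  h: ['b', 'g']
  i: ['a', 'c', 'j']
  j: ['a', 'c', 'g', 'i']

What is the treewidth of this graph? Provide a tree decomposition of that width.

The largest bag has 3 vertices, giving width 2; this decomposition certifies tw(G) ≤ 2. For the lower bound, the 3 vertices {b, g, h} are pairwise adjacent, and any tree decomposition puts a clique entirely inside one bag — forcing width ≥ 2. Hence tw(G) = 2 exactly.

Treewidth 2.
One optimal decomposition is:
Bags: B1 = {b, c, g}  B2 = {c, f, g}  B3 = {c, g, j}  B4 = {c, i, j}  B5 = {b, c, e}  B6 = {a, i, j}  B7 = {c, d, g}  B8 = {b, g, h}
Tree: B1–B2, B2–B3, B3–B4, B1–B5, B4–B6, B1–B7, B1–B8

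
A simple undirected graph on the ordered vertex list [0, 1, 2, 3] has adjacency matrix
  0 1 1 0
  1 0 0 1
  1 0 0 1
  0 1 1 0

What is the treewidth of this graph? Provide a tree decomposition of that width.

Treewidth 2.
One optimal decomposition is:
Bags: B1 = {1, 2, 3}  B2 = {0, 1, 2}
Tree: B1–B2

Every bag has size at most 3, so the width is 3 − 1 = 2 and tw(G) ≤ 2. For the lower bound, G contains the cycle 2–3–1–0–2, so G is not a forest; only forests have treewidth ≤ 1, hence tw(G) ≥ 2. The upper and lower bounds meet at 2, so that is the treewidth.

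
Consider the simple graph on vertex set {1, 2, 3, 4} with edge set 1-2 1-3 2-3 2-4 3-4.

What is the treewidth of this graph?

A width-2 tree decomposition is:
Bags: B1 = {1, 2, 3}  B2 = {2, 3, 4}
Tree: B1–B2
Every bag has size at most 3, so the width is 3 − 1 = 2 and tw(G) ≤ 2. For the lower bound, the 3 vertices {1, 2, 3} are pairwise adjacent, and any tree decomposition puts a clique entirely inside one bag — forcing width ≥ 2. The upper and lower bounds meet at 2, so that is the treewidth.

2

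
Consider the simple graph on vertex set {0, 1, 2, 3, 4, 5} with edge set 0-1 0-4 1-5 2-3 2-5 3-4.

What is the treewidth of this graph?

2

A width-2 tree decomposition is:
Bags: B1 = {2, 3, 5}  B2 = {1, 3, 5}  B3 = {0, 1, 3}  B4 = {0, 3, 4}
Tree: B1–B2, B2–B3, B3–B4
The largest bag has 3 vertices, giving width 2; this decomposition certifies tw(G) ≤ 2. The edges 3–2–5–1–0–4–3 form a cycle, so G is not a tree and its treewidth is at least 2. Therefore the treewidth is 2.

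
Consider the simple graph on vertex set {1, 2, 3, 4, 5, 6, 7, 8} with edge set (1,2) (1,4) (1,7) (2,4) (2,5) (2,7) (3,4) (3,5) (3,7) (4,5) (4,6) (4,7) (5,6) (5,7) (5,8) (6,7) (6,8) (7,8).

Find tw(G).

A width-3 tree decomposition is:
Bags: B1 = {1, 2, 4, 7}  B2 = {2, 4, 5, 7}  B3 = {4, 5, 6, 7}  B4 = {5, 6, 7, 8}  B5 = {3, 4, 5, 7}
Tree: B1–B2, B2–B3, B3–B4, B2–B5
The largest bag has 4 vertices, giving width 3; this decomposition certifies tw(G) ≤ 3. For the lower bound, the 4 vertices {5, 6, 7, 8} are pairwise adjacent, and any tree decomposition puts a clique entirely inside one bag — forcing width ≥ 3. Hence tw(G) = 3 exactly.

3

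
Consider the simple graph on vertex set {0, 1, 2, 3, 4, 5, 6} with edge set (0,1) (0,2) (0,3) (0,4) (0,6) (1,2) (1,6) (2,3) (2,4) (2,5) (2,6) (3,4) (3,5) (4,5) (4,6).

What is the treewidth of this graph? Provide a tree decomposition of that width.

Every bag has size at most 4, so the width is 4 − 1 = 3 and tw(G) ≤ 3. For the lower bound, the 4 vertices {0, 1, 2, 6} are pairwise adjacent, and any tree decomposition puts a clique entirely inside one bag — forcing width ≥ 3. Hence tw(G) = 3 exactly.

Treewidth 3.
Bags: B1 = {0, 2, 4, 6}  B2 = {0, 1, 2, 6}  B3 = {0, 2, 3, 4}  B4 = {2, 3, 4, 5}
Tree: B1–B2, B1–B3, B3–B4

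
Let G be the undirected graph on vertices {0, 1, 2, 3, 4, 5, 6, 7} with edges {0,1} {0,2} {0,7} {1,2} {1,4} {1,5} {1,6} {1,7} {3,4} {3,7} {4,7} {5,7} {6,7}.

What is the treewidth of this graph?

2

A width-2 tree decomposition is:
Bags: B1 = {1, 4, 7}  B2 = {1, 5, 7}  B3 = {0, 1, 7}  B4 = {0, 1, 2}  B5 = {3, 4, 7}  B6 = {1, 6, 7}
Tree: B1–B2, B1–B3, B3–B4, B1–B5, B2–B6
Every bag has size at most 3, so the width is 3 − 1 = 2 and tw(G) ≤ 2. Conversely, {0, 1, 2} is a clique of size 3, and the vertices of any clique must share a bag in every tree decomposition; so some bag has ≥ 3 vertices and tw(G) ≥ 2. Hence tw(G) = 2 exactly.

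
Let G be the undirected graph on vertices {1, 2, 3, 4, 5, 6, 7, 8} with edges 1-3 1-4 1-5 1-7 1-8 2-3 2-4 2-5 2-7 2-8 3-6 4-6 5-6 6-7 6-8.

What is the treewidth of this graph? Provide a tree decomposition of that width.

Treewidth 3.
One such decomposition:
Bags: B1 = {1, 2, 5, 6}  B2 = {1, 2, 6, 8}  B3 = {1, 2, 4, 6}  B4 = {1, 2, 6, 7}  B5 = {1, 2, 3, 6}
Tree: B1–B2, B2–B3, B3–B4, B4–B5

The largest bag has 4 vertices, giving width 3; this decomposition certifies tw(G) ≤ 3. For the lower bound: the 4 vertex sets {5,6}, {1,8}, {2}, {4} are disjoint, each induces a connected subgraph, and every pair is joined by at least one edge of G. Contracting each set to a single vertex therefore yields K_{4} as a minor, and since treewidth is minor-monotone, tw(G) ≥ tw(K_{4}) = 3. Combining the bounds, tw(G) = 3.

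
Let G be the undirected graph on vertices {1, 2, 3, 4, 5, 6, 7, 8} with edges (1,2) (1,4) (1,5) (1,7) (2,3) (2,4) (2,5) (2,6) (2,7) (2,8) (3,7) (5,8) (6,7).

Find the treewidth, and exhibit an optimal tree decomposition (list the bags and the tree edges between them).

The largest bag has 3 vertices, giving width 2; this decomposition certifies tw(G) ≤ 2. On the other hand G contains the 3-clique {2, 5, 8}. A clique must lie in a single bag of any decomposition, so no decomposition can have width below 2. Combining the bounds, tw(G) = 2.

Treewidth 2.
One optimal decomposition is:
Bags: B1 = {2, 6, 7}  B2 = {1, 2, 7}  B3 = {1, 2, 5}  B4 = {2, 5, 8}  B5 = {1, 2, 4}  B6 = {2, 3, 7}
Tree: B1–B2, B2–B3, B3–B4, B3–B5, B1–B6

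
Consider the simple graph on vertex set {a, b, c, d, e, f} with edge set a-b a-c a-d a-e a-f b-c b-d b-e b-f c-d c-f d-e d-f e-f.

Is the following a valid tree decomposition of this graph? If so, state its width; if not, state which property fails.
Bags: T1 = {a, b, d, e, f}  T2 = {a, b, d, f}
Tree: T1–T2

No — vertex c appears in no bag.

A tree decomposition must satisfy three properties: every vertex lies in some bag; for every edge, both endpoints lie together in some bag; and for every vertex, the bags containing it form a connected subtree. Here vertex c appears in no bag, so the decomposition is invalid.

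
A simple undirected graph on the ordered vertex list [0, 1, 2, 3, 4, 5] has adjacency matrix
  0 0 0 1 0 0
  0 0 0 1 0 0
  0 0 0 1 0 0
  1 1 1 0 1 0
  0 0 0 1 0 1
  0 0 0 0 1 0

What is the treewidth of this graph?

A width-1 tree decomposition is:
Bags: B1 = {3, 4}  B2 = {4, 5}  B3 = {2, 3}  B4 = {1, 3}  B5 = {0, 3}
Tree: B1–B2, B1–B3, B1–B4, B3–B5
Each bag holds 2 vertices, so the decomposition has width 1, which upper-bounds the treewidth. Any graph with an edge has treewidth ≥ 1, and G has the edge 4–3. Combining the bounds, tw(G) = 1.

1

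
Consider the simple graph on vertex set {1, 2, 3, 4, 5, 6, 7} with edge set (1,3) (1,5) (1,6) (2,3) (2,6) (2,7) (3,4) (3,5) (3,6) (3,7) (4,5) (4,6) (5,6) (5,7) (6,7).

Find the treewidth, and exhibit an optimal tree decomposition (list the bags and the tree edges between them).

Each bag holds 4 vertices, so the decomposition has width 3, which upper-bounds the treewidth. For the lower bound, the 4 vertices {2, 3, 6, 7} are pairwise adjacent, and any tree decomposition puts a clique entirely inside one bag — forcing width ≥ 3. Therefore the treewidth is 3.

Treewidth 3.
Bags: B1 = {3, 4, 5, 6}  B2 = {1, 3, 5, 6}  B3 = {3, 5, 6, 7}  B4 = {2, 3, 6, 7}
Tree: B1–B2, B2–B3, B3–B4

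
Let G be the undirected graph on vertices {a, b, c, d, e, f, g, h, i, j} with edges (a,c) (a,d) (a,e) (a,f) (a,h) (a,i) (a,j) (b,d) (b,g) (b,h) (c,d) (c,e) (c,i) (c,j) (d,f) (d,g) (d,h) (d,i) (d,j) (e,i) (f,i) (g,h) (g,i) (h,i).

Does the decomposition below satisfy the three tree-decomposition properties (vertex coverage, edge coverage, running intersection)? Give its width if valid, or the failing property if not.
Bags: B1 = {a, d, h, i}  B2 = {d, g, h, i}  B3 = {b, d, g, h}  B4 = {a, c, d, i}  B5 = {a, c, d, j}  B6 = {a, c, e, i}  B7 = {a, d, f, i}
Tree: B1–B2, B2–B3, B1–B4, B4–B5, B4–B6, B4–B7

Every vertex of G appears in some bag (union = {a, b, c, d, e, f, g, h, i, j}); every edge is covered by a bag; and for each vertex v the set of bags containing v is connected in the bag tree. The decomposition is therefore valid. The largest bag has 4 vertices, so the width is 3.

Yes; width 3.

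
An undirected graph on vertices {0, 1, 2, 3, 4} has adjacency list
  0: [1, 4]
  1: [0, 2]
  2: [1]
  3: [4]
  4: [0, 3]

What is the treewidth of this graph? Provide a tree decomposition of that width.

Every bag has size at most 2, so the width is 2 − 1 = 1 and tw(G) ≤ 1. G has an edge, so its treewidth is at least 1. Combining the bounds, tw(G) = 1.

Treewidth 1.
One optimal decomposition is:
Bags: B1 = {3, 4}  B2 = {0, 4}  B3 = {0, 1}  B4 = {1, 2}
Tree: B1–B2, B2–B3, B3–B4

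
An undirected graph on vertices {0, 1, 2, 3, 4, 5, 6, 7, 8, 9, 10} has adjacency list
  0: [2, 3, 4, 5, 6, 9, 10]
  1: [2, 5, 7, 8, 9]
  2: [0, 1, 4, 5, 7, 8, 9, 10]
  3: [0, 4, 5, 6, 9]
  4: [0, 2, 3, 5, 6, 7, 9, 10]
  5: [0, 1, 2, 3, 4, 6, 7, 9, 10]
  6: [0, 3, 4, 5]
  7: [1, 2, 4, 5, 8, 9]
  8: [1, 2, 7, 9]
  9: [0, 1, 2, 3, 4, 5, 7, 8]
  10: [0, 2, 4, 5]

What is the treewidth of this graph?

A width-4 tree decomposition is:
Bags: B1 = {0, 2, 4, 5, 9}  B2 = {0, 3, 4, 5, 9}  B3 = {0, 3, 4, 5, 6}  B4 = {2, 4, 5, 7, 9}  B5 = {1, 2, 5, 7, 9}  B6 = {1, 2, 7, 8, 9}  B7 = {0, 2, 4, 5, 10}
Tree: B1–B2, B2–B3, B1–B4, B4–B5, B5–B6, B1–B7
The largest bag has 5 vertices, giving width 4; this decomposition certifies tw(G) ≤ 4. For the lower bound, the 5 vertices {1, 2, 7, 8, 9} are pairwise adjacent, and any tree decomposition puts a clique entirely inside one bag — forcing width ≥ 4. Combining the bounds, tw(G) = 4.

4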